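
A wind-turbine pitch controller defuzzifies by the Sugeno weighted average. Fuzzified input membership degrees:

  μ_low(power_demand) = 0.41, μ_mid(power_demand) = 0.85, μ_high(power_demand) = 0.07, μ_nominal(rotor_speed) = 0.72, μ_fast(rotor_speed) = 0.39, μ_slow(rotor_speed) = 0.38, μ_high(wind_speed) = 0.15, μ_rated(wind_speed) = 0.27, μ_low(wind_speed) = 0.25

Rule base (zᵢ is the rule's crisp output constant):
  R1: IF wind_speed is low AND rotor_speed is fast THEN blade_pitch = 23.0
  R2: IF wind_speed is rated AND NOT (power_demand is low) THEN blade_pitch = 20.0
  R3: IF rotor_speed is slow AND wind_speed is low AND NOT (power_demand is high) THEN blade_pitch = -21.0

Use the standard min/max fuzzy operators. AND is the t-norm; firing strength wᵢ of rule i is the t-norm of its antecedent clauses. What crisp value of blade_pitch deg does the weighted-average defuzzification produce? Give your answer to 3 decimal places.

7.662

R1 (z=23.0): low=0.25, fast=0.39; AND[min(a, b)] → w = 0.25
R2 (z=20.0): rated=0.27, ¬low=1−0.41=0.59; AND[min(a, b)] → w = 0.27
R3 (z=-21.0): slow=0.38, low=0.25, ¬high=1−0.07=0.93; AND[min(a, b)] → w = 0.25
Weighted average = (0.25·23.0 + 0.27·20.0 + 0.25·-21.0) / (0.25 + 0.27 + 0.25)
  = 5.9000 / 0.7700 = 7.662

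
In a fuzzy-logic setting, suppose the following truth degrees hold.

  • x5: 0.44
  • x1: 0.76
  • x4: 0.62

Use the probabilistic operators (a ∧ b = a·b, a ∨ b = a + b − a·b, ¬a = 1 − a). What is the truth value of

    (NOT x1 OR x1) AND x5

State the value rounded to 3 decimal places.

0.360

NOT x1 = 1 − 0.7600 = 0.2400
NOT x1 OR x1 = a + b − a·b on (0.2400, 0.7600) = 0.8176
(NOT x1 OR x1) AND x5 = a·b on (0.8176, 0.4400) = 0.3597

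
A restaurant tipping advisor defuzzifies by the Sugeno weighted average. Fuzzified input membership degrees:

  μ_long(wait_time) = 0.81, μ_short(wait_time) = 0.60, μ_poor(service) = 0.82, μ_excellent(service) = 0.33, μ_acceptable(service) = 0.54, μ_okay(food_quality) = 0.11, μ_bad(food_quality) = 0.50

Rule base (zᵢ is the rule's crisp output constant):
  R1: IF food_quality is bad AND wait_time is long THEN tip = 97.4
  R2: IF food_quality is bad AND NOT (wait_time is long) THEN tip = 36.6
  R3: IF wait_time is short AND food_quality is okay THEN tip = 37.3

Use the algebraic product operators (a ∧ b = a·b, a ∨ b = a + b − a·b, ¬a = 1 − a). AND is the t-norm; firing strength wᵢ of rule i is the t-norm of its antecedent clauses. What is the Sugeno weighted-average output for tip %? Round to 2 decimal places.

80.19

R1 (z=97.4): bad=0.50, long=0.81; AND[a·b] → w = 0.4050
R2 (z=36.6): bad=0.50, ¬long=1−0.81=0.19; AND[a·b] → w = 0.0950
R3 (z=37.3): short=0.60, okay=0.11; AND[a·b] → w = 0.0660
Weighted average = (0.4050·97.4 + 0.0950·36.6 + 0.0660·37.3) / (0.4050 + 0.0950 + 0.0660)
  = 45.3858 / 0.5660 = 80.19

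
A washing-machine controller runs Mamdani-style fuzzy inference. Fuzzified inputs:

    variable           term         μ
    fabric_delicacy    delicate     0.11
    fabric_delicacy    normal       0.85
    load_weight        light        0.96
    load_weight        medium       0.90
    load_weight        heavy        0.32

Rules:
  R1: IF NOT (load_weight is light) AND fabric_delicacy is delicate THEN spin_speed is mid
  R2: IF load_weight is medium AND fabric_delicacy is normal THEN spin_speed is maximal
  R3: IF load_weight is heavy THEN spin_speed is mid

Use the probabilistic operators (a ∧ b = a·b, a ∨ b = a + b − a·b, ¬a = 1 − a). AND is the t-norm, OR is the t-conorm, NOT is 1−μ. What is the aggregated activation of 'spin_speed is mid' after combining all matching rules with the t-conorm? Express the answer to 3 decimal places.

R1: ¬light=1−0.96=0.04, delicate=0.11; AND[a·b] → w = 0.0044
R2: medium=0.90, normal=0.85; AND[a·b] → w = 0.7650
R3: heavy=0.32 → w = 0.3200
Rules with consequent 'mid': {R1, R3} → strengths 0.0044, 0.3200
Aggregate via t-conorm [a + b − a·b]: 0.3230

0.323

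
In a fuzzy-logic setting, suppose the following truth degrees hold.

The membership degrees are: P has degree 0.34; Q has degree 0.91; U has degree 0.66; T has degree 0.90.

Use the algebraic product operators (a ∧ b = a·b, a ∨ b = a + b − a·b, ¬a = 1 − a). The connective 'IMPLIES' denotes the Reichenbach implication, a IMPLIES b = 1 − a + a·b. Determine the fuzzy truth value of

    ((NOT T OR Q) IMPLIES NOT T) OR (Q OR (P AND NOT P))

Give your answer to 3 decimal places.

0.942

NOT T = 1 − 0.9000 = 0.1000
NOT T OR Q = a + b − a·b on (0.1000, 0.9100) = 0.9190
NOT T = 1 − 0.9000 = 0.1000
(NOT T OR Q) IMPLIES NOT T  [Reichenbach: 1 − a + a·b] with a=0.9190, b=0.1000 → 0.1729
NOT P = 1 − 0.3400 = 0.6600
P AND NOT P = a·b on (0.3400, 0.6600) = 0.2244
Q OR (P AND NOT P) = a + b − a·b on (0.9100, 0.2244) = 0.9302
((NOT T OR Q) IMPLIES NOT T) OR (Q OR (P AND NOT P)) = a + b − a·b on (0.1729, 0.9302) = 0.9423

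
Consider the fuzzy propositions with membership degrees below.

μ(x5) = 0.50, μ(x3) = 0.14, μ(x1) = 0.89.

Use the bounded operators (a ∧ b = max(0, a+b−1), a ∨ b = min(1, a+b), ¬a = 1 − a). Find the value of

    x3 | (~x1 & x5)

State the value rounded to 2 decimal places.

0.14

~x1 = 1 − 0.89 = 0.11
~x1 & x5 = max(0, a+b−1) on (0.11, 0.50) = 0.00
x3 | (~x1 & x5) = min(1, a+b) on (0.14, 0.00) = 0.14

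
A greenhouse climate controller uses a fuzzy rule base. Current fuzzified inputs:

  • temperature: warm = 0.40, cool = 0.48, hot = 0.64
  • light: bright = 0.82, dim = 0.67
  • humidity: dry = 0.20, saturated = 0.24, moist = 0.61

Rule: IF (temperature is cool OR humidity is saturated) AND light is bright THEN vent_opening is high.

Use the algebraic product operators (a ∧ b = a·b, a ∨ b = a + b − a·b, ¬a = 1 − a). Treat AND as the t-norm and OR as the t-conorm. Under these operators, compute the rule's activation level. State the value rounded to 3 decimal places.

firing strength: (cool=0.48 OR saturated=0.24) = 0.6048; AND[a·b] with bright=0.82 → w = 0.4959

0.496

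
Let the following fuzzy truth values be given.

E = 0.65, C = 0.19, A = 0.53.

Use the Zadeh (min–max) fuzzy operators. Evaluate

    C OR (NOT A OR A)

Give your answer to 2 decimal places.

0.53

NOT A = 1 − 0.53 = 0.47
NOT A OR A = max(a, b) on (0.47, 0.53) = 0.53
C OR (NOT A OR A) = max(a, b) on (0.19, 0.53) = 0.53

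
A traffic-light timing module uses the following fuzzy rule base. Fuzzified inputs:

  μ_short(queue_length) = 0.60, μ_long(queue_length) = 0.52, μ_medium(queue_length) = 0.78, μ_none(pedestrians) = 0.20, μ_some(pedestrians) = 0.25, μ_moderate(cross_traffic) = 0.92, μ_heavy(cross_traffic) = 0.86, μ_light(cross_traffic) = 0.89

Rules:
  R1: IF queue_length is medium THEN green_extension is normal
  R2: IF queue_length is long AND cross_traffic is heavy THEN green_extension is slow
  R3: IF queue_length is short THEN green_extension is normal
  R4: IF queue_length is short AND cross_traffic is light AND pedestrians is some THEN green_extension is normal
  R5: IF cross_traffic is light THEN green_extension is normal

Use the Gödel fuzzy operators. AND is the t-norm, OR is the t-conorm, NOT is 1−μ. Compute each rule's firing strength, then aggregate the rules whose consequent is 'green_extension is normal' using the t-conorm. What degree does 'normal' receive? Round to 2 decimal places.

R1: medium=0.78 → w = 0.78
R2: long=0.52, heavy=0.86; AND[min(a, b)] → w = 0.52
R3: short=0.60 → w = 0.60
R4: short=0.60, light=0.89, some=0.25; AND[min(a, b)] → w = 0.25
R5: light=0.89 → w = 0.89
Rules with consequent 'normal': {R1, R3, R4, R5} → strengths 0.78, 0.60, 0.25, 0.89
Aggregate via t-conorm [max(a, b)]: 0.89

0.89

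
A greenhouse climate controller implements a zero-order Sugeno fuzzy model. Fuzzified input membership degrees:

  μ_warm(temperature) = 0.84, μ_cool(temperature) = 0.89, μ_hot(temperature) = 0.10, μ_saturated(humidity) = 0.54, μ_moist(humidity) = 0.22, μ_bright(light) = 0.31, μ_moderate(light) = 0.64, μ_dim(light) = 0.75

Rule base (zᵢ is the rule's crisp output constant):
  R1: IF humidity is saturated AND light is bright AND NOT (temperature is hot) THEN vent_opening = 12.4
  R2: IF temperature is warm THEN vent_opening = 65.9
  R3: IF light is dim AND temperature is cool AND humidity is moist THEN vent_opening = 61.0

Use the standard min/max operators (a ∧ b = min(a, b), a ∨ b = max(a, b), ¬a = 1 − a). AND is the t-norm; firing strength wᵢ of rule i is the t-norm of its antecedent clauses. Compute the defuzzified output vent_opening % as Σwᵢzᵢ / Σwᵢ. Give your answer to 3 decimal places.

53.007

R1 (z=12.4): saturated=0.54, bright=0.31, ¬hot=1−0.10=0.90; AND[min(a, b)] → w = 0.31
R2 (z=65.9): warm=0.84 → w = 0.84
R3 (z=61.0): dim=0.75, cool=0.89, moist=0.22; AND[min(a, b)] → w = 0.22
Weighted average = (0.31·12.4 + 0.84·65.9 + 0.22·61.0) / (0.31 + 0.84 + 0.22)
  = 72.6200 / 1.3700 = 53.007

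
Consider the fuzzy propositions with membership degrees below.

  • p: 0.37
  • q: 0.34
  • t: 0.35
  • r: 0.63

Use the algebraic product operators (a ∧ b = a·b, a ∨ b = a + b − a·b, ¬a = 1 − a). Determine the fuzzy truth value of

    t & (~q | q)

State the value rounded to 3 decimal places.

~q = 1 − 0.3400 = 0.6600
~q | q = a + b − a·b on (0.6600, 0.3400) = 0.7756
t & (~q | q) = a·b on (0.3500, 0.7756) = 0.2715

0.271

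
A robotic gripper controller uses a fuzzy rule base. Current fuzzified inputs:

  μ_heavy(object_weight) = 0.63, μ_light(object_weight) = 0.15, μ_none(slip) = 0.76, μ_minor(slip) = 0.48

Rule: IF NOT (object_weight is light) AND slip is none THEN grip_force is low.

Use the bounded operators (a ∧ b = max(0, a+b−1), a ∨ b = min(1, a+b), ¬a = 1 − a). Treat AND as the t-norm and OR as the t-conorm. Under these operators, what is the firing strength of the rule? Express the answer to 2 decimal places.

firing strength: ¬light=1−0.15=0.85, none=0.76; AND[max(0, a+b−1)] → w = 0.61

0.61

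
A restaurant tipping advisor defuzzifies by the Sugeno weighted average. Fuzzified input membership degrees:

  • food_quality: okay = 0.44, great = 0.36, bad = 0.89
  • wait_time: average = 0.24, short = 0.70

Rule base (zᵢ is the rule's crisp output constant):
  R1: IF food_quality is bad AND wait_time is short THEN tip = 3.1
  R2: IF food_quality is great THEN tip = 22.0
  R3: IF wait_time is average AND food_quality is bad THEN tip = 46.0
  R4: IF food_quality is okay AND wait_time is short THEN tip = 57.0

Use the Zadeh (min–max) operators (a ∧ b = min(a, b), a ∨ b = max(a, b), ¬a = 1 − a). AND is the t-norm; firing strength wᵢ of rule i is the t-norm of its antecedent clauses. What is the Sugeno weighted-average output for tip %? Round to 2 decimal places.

26.56

R1 (z=3.1): bad=0.89, short=0.70; AND[min(a, b)] → w = 0.70
R2 (z=22.0): great=0.36 → w = 0.36
R3 (z=46.0): average=0.24, bad=0.89; AND[min(a, b)] → w = 0.24
R4 (z=57.0): okay=0.44, short=0.70; AND[min(a, b)] → w = 0.44
Weighted average = (0.70·3.1 + 0.36·22.0 + 0.24·46.0 + 0.44·57.0) / (0.70 + 0.36 + 0.24 + 0.44)
  = 46.2100 / 1.7400 = 26.56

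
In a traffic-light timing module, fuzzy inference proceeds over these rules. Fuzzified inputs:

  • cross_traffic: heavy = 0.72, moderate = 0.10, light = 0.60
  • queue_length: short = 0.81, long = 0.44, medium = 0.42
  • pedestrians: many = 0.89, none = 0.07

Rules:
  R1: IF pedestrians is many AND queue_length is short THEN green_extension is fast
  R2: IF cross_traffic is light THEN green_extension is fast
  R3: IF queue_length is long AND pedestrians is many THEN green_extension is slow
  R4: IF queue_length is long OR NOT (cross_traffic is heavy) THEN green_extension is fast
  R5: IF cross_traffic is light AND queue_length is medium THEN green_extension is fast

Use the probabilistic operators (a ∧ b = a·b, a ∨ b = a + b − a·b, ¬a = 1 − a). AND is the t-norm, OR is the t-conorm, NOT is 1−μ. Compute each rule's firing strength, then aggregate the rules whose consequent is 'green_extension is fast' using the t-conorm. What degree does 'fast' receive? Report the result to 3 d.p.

R1: many=0.89, short=0.81; AND[a·b] → w = 0.7209
R2: light=0.60 → w = 0.6000
R3: long=0.44, many=0.89; AND[a·b] → w = 0.3916
R4: long=0.44, ¬heavy=1−0.72=0.28; OR[a + b − a·b] → w = 0.5968
R5: light=0.60, medium=0.42; AND[a·b] → w = 0.2520
Rules with consequent 'fast': {R1, R2, R4, R5} → strengths 0.7209, 0.6000, 0.5968, 0.2520
Aggregate via t-conorm [a + b − a·b]: 0.9663

0.966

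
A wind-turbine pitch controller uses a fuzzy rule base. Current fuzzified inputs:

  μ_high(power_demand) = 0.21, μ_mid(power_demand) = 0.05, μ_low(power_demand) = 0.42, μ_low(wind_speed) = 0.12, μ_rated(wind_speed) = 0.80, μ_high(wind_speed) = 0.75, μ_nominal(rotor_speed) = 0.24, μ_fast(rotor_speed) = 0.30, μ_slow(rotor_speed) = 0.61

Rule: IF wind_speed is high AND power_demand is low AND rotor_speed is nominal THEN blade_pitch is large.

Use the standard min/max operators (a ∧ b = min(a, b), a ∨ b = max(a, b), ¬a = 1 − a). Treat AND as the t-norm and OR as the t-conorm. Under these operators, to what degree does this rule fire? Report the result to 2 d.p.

0.24

firing strength: high=0.75, low=0.42, nominal=0.24; AND[min(a, b)] → w = 0.24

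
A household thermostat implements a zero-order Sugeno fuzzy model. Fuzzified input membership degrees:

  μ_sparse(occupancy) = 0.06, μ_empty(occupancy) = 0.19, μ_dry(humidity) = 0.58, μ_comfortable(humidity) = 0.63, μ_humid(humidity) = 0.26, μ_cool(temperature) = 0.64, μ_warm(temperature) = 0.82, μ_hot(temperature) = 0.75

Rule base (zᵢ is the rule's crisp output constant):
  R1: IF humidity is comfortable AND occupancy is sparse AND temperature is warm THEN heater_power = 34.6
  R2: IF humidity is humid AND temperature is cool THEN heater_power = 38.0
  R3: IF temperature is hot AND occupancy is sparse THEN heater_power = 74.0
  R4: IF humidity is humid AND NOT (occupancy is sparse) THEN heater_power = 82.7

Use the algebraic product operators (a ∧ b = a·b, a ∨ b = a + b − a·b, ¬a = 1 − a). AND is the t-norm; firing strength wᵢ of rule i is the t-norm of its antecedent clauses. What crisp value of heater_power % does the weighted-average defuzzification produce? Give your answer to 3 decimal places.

R1 (z=34.6): comfortable=0.63, sparse=0.06, warm=0.82; AND[a·b] → w = 0.0310
R2 (z=38.0): humid=0.26, cool=0.64; AND[a·b] → w = 0.1664
R3 (z=74.0): hot=0.75, sparse=0.06; AND[a·b] → w = 0.0450
R4 (z=82.7): humid=0.26, ¬sparse=1−0.06=0.94; AND[a·b] → w = 0.2444
Weighted average = (0.0310·34.6 + 0.1664·38.0 + 0.0450·74.0 + 0.2444·82.7) / (0.0310 + 0.1664 + 0.0450 + 0.2444)
  = 30.9375 / 0.4868 = 63.553

63.553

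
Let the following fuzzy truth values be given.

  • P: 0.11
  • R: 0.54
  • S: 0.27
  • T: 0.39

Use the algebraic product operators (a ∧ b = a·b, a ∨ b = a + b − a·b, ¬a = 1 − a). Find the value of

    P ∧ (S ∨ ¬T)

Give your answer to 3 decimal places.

0.079

¬T = 1 − 0.3900 = 0.6100
S ∨ ¬T = a + b − a·b on (0.2700, 0.6100) = 0.7153
P ∧ (S ∨ ¬T) = a·b on (0.1100, 0.7153) = 0.0787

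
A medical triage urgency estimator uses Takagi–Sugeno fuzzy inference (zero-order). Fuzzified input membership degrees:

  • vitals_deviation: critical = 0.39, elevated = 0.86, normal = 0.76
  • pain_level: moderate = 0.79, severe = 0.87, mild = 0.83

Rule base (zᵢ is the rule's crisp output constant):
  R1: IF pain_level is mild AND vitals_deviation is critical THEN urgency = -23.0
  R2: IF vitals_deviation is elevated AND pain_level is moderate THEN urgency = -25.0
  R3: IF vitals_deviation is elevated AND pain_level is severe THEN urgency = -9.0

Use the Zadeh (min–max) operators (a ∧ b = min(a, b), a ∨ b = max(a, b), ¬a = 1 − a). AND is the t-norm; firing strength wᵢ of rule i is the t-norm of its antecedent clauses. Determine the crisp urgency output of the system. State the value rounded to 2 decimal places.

R1 (z=-23.0): mild=0.83, critical=0.39; AND[min(a, b)] → w = 0.39
R2 (z=-25.0): elevated=0.86, moderate=0.79; AND[min(a, b)] → w = 0.79
R3 (z=-9.0): elevated=0.86, severe=0.87; AND[min(a, b)] → w = 0.86
Weighted average = (0.39·-23.0 + 0.79·-25.0 + 0.86·-9.0) / (0.39 + 0.79 + 0.86)
  = -36.4600 / 2.0400 = -17.87

-17.87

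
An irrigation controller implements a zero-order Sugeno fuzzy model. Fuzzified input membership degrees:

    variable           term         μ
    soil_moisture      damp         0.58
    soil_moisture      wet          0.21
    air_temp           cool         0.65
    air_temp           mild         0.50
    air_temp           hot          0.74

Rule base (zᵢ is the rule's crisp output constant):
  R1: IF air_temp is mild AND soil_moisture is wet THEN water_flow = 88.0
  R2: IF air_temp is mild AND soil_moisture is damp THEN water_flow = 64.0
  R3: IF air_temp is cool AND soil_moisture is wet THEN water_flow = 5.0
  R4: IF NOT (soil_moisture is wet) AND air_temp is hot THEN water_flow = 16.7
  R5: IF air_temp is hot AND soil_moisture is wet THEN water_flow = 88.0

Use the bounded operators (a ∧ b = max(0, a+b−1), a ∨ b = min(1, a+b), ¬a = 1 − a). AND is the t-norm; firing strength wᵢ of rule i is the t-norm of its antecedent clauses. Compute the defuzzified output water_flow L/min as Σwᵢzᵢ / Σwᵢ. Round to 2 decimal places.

R1 (z=88.0): mild=0.50, wet=0.21; AND[max(0, a+b−1)] → w = 0.00
R2 (z=64.0): mild=0.50, damp=0.58; AND[max(0, a+b−1)] → w = 0.08
R3 (z=5.0): cool=0.65, wet=0.21; AND[max(0, a+b−1)] → w = 0.00
R4 (z=16.7): ¬wet=1−0.21=0.79, hot=0.74; AND[max(0, a+b−1)] → w = 0.53
R5 (z=88.0): hot=0.74, wet=0.21; AND[max(0, a+b−1)] → w = 0.00
Weighted average = (0.00·88.0 + 0.08·64.0 + 0.00·5.0 + 0.53·16.7 + 0.00·88.0) / (0.00 + 0.08 + 0.00 + 0.53 + 0.00)
  = 13.9710 / 0.6100 = 22.90

22.90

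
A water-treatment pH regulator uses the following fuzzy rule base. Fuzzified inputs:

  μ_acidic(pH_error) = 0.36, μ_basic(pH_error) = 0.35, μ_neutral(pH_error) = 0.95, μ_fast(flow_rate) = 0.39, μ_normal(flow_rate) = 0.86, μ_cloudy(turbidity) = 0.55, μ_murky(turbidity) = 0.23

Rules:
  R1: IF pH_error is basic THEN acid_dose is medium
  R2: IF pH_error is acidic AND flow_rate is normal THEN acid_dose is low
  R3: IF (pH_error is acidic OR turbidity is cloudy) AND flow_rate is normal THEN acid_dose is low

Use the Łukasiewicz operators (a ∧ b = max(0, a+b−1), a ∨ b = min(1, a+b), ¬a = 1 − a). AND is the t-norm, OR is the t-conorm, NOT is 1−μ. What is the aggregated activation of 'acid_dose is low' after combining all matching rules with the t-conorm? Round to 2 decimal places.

R1: basic=0.35 → w = 0.35
R2: acidic=0.36, normal=0.86; AND[max(0, a+b−1)] → w = 0.22
R3: (acidic=0.36 OR cloudy=0.55) = 0.91; AND[max(0, a+b−1)] with normal=0.86 → w = 0.77
Rules with consequent 'low': {R2, R3} → strengths 0.22, 0.77
Aggregate via t-conorm [min(1, a+b)]: 0.99

0.99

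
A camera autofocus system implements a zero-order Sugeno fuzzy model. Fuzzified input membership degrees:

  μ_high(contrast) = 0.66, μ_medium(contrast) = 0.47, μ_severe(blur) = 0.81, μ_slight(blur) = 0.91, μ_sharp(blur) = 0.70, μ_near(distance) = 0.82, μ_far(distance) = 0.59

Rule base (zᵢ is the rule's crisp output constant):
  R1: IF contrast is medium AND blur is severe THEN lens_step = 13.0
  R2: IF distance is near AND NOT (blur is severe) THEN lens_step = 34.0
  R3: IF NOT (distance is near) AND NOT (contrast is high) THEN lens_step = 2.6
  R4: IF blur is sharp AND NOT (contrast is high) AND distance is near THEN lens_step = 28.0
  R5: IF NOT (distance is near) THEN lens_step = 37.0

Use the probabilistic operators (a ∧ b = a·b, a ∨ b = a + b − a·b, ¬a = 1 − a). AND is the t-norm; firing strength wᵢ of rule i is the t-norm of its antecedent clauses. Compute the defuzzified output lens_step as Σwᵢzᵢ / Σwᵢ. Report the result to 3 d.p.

R1 (z=13.0): medium=0.47, severe=0.81; AND[a·b] → w = 0.3807
R2 (z=34.0): near=0.82, ¬severe=1−0.81=0.19; AND[a·b] → w = 0.1558
R3 (z=2.6): ¬near=1−0.82=0.18, ¬high=1−0.66=0.34; AND[a·b] → w = 0.0612
R4 (z=28.0): sharp=0.70, ¬high=1−0.66=0.34, near=0.82; AND[a·b] → w = 0.1952
R5 (z=37.0): ¬near=1−0.82=0.18 → w = 0.1800
Weighted average = (0.3807·13.0 + 0.1558·34.0 + 0.0612·2.6 + 0.1952·28.0 + 0.1800·37.0) / (0.3807 + 0.1558 + 0.0612 + 0.1952 + 0.1800)
  = 22.5299 / 0.9729 = 23.158

23.158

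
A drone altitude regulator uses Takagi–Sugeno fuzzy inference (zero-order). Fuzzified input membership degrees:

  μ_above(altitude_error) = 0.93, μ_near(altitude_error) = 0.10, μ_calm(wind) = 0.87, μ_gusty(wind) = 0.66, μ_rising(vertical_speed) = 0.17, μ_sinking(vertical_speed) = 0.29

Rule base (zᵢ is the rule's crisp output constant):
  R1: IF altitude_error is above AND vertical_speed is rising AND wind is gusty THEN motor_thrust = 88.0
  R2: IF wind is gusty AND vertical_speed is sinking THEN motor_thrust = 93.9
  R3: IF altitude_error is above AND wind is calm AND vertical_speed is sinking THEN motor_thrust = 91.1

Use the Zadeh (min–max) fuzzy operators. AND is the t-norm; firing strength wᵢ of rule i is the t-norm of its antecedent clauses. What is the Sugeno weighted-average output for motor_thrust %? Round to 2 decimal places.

R1 (z=88.0): above=0.93, rising=0.17, gusty=0.66; AND[min(a, b)] → w = 0.17
R2 (z=93.9): gusty=0.66, sinking=0.29; AND[min(a, b)] → w = 0.29
R3 (z=91.1): above=0.93, calm=0.87, sinking=0.29; AND[min(a, b)] → w = 0.29
Weighted average = (0.17·88.0 + 0.29·93.9 + 0.29·91.1) / (0.17 + 0.29 + 0.29)
  = 68.6100 / 0.7500 = 91.48

91.48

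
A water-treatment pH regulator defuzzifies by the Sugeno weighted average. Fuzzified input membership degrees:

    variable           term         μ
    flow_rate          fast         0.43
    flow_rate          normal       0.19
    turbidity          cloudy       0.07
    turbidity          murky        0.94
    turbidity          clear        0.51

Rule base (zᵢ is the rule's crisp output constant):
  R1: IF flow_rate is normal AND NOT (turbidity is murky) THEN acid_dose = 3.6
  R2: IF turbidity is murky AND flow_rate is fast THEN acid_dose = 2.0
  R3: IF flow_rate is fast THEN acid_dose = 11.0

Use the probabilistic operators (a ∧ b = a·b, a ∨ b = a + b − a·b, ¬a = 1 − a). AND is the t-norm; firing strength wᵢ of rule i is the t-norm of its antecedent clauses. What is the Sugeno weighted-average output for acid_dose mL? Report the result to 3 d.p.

6.598

R1 (z=3.6): normal=0.19, ¬murky=1−0.94=0.06; AND[a·b] → w = 0.0114
R2 (z=2.0): murky=0.94, fast=0.43; AND[a·b] → w = 0.4042
R3 (z=11.0): fast=0.43 → w = 0.4300
Weighted average = (0.0114·3.6 + 0.4042·2.0 + 0.4300·11.0) / (0.0114 + 0.4042 + 0.4300)
  = 5.5794 / 0.8456 = 6.598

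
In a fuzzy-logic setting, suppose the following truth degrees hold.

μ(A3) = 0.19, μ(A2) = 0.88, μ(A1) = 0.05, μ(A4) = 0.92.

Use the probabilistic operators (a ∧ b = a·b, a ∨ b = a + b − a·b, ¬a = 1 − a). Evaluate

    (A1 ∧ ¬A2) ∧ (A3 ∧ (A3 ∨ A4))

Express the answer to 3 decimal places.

¬A2 = 1 − 0.8800 = 0.1200
A1 ∧ ¬A2 = a·b on (0.0500, 0.1200) = 0.0060
A3 ∨ A4 = a + b − a·b on (0.1900, 0.9200) = 0.9352
A3 ∧ (A3 ∨ A4) = a·b on (0.1900, 0.9352) = 0.1777
(A1 ∧ ¬A2) ∧ (A3 ∧ (A3 ∨ A4)) = a·b on (0.0060, 0.1777) = 0.0011

0.001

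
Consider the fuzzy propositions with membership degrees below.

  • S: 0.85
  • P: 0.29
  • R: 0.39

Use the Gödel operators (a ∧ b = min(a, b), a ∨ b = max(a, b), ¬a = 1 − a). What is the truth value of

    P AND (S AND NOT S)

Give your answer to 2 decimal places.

0.15

NOT S = 1 − 0.85 = 0.15
S AND NOT S = min(a, b) on (0.85, 0.15) = 0.15
P AND (S AND NOT S) = min(a, b) on (0.29, 0.15) = 0.15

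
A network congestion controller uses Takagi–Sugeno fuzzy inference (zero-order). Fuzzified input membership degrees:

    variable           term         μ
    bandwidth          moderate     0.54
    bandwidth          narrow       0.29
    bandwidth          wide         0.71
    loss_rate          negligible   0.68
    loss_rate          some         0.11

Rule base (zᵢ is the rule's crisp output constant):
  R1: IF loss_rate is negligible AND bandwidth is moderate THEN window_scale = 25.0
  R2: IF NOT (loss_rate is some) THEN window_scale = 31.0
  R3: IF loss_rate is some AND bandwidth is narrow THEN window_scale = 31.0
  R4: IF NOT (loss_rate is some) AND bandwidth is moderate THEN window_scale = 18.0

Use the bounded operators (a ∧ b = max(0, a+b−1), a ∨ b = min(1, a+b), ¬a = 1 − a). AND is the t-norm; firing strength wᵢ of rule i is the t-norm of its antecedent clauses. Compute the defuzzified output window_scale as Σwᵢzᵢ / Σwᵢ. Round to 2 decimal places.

R1 (z=25.0): negligible=0.68, moderate=0.54; AND[max(0, a+b−1)] → w = 0.22
R2 (z=31.0): ¬some=1−0.11=0.89 → w = 0.89
R3 (z=31.0): some=0.11, narrow=0.29; AND[max(0, a+b−1)] → w = 0.00
R4 (z=18.0): ¬some=1−0.11=0.89, moderate=0.54; AND[max(0, a+b−1)] → w = 0.43
Weighted average = (0.22·25.0 + 0.89·31.0 + 0.00·31.0 + 0.43·18.0) / (0.22 + 0.89 + 0.00 + 0.43)
  = 40.8300 / 1.5400 = 26.51

26.51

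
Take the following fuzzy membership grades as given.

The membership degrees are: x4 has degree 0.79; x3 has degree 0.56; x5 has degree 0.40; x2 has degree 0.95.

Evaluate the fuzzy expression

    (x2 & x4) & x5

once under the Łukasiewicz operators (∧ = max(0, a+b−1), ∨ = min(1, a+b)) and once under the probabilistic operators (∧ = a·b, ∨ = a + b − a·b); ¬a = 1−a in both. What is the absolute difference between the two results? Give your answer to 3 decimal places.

Under Łukasiewicz:
  x2 & x4 = max(0, a+b−1) on (0.95, 0.79) = 0.74
  (x2 & x4) & x5 = max(0, a+b−1) on (0.74, 0.40) = 0.14
  → value = 0.1400
Under probabilistic:
  x2 & x4 = a·b on (0.9500, 0.7900) = 0.7505
  (x2 & x4) & x5 = a·b on (0.7505, 0.4000) = 0.3002
  → value = 0.3002
|0.1400 − 0.3002| = 0.160

0.160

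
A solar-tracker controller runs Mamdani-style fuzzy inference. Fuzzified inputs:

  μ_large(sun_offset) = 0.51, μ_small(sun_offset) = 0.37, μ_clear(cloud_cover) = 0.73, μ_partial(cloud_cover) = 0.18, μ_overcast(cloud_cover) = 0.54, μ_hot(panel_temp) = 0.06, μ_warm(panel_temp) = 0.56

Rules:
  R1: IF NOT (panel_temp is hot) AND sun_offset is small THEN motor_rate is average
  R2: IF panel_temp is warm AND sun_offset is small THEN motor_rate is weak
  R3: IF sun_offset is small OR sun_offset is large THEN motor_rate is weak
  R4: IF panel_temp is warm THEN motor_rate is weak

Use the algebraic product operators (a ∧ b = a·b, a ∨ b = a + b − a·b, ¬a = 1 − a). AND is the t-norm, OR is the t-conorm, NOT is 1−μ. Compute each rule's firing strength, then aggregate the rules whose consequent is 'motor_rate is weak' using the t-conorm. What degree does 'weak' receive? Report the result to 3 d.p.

R1: ¬hot=1−0.06=0.94, small=0.37; AND[a·b] → w = 0.3478
R2: warm=0.56, small=0.37; AND[a·b] → w = 0.2072
R3: small=0.37, large=0.51; OR[a + b − a·b] → w = 0.6913
R4: warm=0.56 → w = 0.5600
Rules with consequent 'weak': {R2, R3, R4} → strengths 0.2072, 0.6913, 0.5600
Aggregate via t-conorm [a + b − a·b]: 0.8923

0.892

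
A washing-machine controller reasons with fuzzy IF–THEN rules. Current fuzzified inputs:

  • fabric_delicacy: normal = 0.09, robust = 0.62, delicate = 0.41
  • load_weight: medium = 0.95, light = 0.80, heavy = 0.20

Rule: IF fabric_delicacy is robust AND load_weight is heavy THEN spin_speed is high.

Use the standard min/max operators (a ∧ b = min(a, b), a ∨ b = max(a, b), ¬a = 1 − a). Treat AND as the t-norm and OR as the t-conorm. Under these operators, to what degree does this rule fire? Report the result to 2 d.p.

0.20

firing strength: robust=0.62, heavy=0.20; AND[min(a, b)] → w = 0.20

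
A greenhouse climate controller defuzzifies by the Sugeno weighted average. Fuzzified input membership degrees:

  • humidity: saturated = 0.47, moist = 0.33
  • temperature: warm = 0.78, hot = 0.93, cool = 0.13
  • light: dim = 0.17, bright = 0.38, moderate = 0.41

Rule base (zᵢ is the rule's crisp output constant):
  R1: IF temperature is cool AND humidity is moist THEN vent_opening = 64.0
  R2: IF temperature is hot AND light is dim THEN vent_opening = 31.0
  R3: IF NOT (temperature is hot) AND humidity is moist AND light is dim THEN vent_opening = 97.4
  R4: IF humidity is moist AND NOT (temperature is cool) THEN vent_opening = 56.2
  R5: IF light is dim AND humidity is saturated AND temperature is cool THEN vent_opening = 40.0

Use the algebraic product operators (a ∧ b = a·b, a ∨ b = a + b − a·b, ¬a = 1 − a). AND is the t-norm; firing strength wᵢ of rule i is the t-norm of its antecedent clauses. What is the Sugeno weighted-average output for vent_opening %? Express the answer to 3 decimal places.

48.923

R1 (z=64.0): cool=0.13, moist=0.33; AND[a·b] → w = 0.0429
R2 (z=31.0): hot=0.93, dim=0.17; AND[a·b] → w = 0.1581
R3 (z=97.4): ¬hot=1−0.93=0.07, moist=0.33, dim=0.17; AND[a·b] → w = 0.0039
R4 (z=56.2): moist=0.33, ¬cool=1−0.13=0.87; AND[a·b] → w = 0.2871
R5 (z=40.0): dim=0.17, saturated=0.47, cool=0.13; AND[a·b] → w = 0.0104
Weighted average = (0.0429·64.0 + 0.1581·31.0 + 0.0039·97.4 + 0.2871·56.2 + 0.0104·40.0) / (0.0429 + 0.1581 + 0.0039 + 0.2871 + 0.0104)
  = 24.5797 / 0.5024 = 48.923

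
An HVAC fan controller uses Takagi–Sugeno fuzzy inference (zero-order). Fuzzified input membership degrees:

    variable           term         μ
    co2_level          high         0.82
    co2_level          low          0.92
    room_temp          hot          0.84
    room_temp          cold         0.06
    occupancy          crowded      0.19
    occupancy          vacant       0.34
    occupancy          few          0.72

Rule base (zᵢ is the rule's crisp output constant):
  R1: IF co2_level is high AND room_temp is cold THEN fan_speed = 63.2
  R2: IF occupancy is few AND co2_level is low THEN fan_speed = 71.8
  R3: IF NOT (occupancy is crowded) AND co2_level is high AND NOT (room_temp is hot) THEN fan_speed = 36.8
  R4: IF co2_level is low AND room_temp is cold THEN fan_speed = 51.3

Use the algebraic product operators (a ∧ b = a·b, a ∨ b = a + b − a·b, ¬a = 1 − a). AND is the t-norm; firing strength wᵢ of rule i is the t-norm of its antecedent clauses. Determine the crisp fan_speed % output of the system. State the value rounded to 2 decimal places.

R1 (z=63.2): high=0.82, cold=0.06; AND[a·b] → w = 0.0492
R2 (z=71.8): few=0.72, low=0.92; AND[a·b] → w = 0.6624
R3 (z=36.8): ¬crowded=1−0.19=0.81, high=0.82, ¬hot=1−0.84=0.16; AND[a·b] → w = 0.1063
R4 (z=51.3): low=0.92, cold=0.06; AND[a·b] → w = 0.0552
Weighted average = (0.0492·63.2 + 0.6624·71.8 + 0.1063·36.8 + 0.0552·51.3) / (0.0492 + 0.6624 + 0.1063 + 0.0552)
  = 57.4123 / 0.8731 = 65.76

65.76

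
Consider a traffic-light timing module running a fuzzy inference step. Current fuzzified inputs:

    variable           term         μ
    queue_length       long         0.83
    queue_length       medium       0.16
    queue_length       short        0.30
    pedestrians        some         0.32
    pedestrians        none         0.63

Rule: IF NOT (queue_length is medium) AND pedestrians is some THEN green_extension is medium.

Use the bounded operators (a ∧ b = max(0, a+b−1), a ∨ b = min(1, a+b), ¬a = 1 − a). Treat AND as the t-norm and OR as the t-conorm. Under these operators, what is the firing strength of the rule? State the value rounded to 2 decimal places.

0.16

firing strength: ¬medium=1−0.16=0.84, some=0.32; AND[max(0, a+b−1)] → w = 0.16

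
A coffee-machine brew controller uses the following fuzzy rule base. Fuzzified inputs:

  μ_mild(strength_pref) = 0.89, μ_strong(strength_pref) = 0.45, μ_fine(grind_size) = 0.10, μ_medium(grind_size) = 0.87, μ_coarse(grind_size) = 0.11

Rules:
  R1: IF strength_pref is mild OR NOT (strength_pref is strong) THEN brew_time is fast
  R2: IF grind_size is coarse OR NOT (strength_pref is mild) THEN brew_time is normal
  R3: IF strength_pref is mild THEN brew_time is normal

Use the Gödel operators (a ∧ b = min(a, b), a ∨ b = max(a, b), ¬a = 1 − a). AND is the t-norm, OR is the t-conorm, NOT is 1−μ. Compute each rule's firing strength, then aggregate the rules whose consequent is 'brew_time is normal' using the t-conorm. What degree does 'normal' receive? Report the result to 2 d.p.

R1: mild=0.89, ¬strong=1−0.45=0.55; OR[max(a, b)] → w = 0.89
R2: coarse=0.11, ¬mild=1−0.89=0.11; OR[max(a, b)] → w = 0.11
R3: mild=0.89 → w = 0.89
Rules with consequent 'normal': {R2, R3} → strengths 0.11, 0.89
Aggregate via t-conorm [max(a, b)]: 0.89

0.89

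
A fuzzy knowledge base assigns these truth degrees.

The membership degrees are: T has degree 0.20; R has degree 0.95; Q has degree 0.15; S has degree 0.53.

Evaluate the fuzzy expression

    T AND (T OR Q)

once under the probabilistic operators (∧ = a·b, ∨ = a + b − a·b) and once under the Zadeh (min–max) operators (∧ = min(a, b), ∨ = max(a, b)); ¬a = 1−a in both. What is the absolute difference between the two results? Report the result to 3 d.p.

0.136

Under probabilistic:
  T OR Q = a + b − a·b on (0.2000, 0.1500) = 0.3200
  T AND (T OR Q) = a·b on (0.2000, 0.3200) = 0.0640
  → value = 0.0640
Under Zadeh (min–max):
  T OR Q = max(a, b) on (0.20, 0.15) = 0.20
  T AND (T OR Q) = min(a, b) on (0.20, 0.20) = 0.20
  → value = 0.2000
|0.0640 − 0.2000| = 0.136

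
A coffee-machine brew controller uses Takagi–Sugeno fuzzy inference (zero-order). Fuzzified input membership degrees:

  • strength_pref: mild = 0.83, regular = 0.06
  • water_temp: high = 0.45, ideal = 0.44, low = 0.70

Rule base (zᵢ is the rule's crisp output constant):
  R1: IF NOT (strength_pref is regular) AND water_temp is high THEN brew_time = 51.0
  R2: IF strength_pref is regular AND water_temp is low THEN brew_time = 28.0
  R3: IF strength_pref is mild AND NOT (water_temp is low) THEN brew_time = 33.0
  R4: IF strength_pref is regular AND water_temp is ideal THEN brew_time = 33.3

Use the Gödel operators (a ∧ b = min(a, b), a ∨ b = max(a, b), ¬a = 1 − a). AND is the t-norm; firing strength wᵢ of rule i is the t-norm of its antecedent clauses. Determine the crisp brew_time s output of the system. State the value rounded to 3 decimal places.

41.986

R1 (z=51.0): ¬regular=1−0.06=0.94, high=0.45; AND[min(a, b)] → w = 0.45
R2 (z=28.0): regular=0.06, low=0.70; AND[min(a, b)] → w = 0.06
R3 (z=33.0): mild=0.83, ¬low=1−0.70=0.30; AND[min(a, b)] → w = 0.30
R4 (z=33.3): regular=0.06, ideal=0.44; AND[min(a, b)] → w = 0.06
Weighted average = (0.45·51.0 + 0.06·28.0 + 0.30·33.0 + 0.06·33.3) / (0.45 + 0.06 + 0.30 + 0.06)
  = 36.5280 / 0.8700 = 41.986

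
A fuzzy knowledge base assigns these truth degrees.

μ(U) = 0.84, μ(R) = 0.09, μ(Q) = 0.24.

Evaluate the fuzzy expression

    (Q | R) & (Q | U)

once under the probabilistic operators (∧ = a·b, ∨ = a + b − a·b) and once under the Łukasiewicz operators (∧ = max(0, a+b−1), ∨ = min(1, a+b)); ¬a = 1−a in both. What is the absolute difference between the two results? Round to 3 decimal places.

0.059

Under probabilistic:
  Q | R = a + b − a·b on (0.2400, 0.0900) = 0.3084
  Q | U = a + b − a·b on (0.2400, 0.8400) = 0.8784
  (Q | R) & (Q | U) = a·b on (0.3084, 0.8784) = 0.2709
  → value = 0.2709
Under Łukasiewicz:
  Q | R = min(1, a+b) on (0.24, 0.09) = 0.33
  Q | U = min(1, a+b) on (0.24, 0.84) = 1.00
  (Q | R) & (Q | U) = max(0, a+b−1) on (0.33, 1.00) = 0.33
  → value = 0.3300
|0.2709 − 0.3300| = 0.059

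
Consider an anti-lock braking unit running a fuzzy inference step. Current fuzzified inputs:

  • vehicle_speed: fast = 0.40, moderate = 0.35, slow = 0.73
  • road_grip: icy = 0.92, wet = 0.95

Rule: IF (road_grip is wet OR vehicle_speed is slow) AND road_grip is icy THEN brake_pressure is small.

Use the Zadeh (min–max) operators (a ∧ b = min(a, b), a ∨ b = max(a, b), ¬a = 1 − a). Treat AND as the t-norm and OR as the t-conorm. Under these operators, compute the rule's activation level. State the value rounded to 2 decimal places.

0.92

firing strength: (wet=0.95 OR slow=0.73) = 0.95; AND[min(a, b)] with icy=0.92 → w = 0.92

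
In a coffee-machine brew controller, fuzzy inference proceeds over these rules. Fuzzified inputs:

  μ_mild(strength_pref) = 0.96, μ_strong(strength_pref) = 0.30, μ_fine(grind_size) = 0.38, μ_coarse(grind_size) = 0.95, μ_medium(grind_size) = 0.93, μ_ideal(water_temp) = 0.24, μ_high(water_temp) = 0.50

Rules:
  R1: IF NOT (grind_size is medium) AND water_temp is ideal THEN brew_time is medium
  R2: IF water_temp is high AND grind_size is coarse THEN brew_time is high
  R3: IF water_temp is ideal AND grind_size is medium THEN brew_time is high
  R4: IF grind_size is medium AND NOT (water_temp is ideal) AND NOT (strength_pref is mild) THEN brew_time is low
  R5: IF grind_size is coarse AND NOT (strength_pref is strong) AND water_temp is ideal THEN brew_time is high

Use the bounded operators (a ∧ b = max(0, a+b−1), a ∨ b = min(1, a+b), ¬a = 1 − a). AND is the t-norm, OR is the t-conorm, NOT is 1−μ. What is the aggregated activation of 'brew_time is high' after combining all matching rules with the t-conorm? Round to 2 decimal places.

R1: ¬medium=1−0.93=0.07, ideal=0.24; AND[max(0, a+b−1)] → w = 0.00
R2: high=0.50, coarse=0.95; AND[max(0, a+b−1)] → w = 0.45
R3: ideal=0.24, medium=0.93; AND[max(0, a+b−1)] → w = 0.17
R4: medium=0.93, ¬ideal=1−0.24=0.76, ¬mild=1−0.96=0.04; AND[max(0, a+b−1)] → w = 0.00
R5: coarse=0.95, ¬strong=1−0.30=0.70, ideal=0.24; AND[max(0, a+b−1)] → w = 0.00
Rules with consequent 'high': {R2, R3, R5} → strengths 0.45, 0.17, 0.00
Aggregate via t-conorm [min(1, a+b)]: 0.62

0.62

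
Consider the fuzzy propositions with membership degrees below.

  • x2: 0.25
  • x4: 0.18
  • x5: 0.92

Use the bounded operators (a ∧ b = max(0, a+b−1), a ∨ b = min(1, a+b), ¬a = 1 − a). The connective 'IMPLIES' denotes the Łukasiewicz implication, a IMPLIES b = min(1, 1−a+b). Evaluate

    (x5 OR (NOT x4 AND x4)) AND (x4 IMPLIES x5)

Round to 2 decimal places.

NOT x4 = 1 − 0.18 = 0.82
NOT x4 AND x4 = max(0, a+b−1) on (0.82, 0.18) = 0.00
x5 OR (NOT x4 AND x4) = min(1, a+b) on (0.92, 0.00) = 0.92
x4 IMPLIES x5  [Łukasiewicz: min(1, 1−a+b)] with a=0.18, b=0.92 → 1.00
(x5 OR (NOT x4 AND x4)) AND (x4 IMPLIES x5) = max(0, a+b−1) on (0.92, 1.00) = 0.92

0.92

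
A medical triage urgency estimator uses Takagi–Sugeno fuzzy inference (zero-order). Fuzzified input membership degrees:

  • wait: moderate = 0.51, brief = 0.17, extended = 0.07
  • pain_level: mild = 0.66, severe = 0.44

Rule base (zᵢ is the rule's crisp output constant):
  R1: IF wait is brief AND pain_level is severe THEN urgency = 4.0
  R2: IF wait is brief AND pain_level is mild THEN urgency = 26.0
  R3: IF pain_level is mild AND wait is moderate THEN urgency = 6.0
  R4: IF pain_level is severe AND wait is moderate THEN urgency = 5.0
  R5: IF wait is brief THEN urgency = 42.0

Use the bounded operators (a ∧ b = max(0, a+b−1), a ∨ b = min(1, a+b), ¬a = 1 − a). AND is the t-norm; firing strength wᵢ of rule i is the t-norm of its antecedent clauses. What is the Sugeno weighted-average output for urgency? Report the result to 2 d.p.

24.00

R1 (z=4.0): brief=0.17, severe=0.44; AND[max(0, a+b−1)] → w = 0.00
R2 (z=26.0): brief=0.17, mild=0.66; AND[max(0, a+b−1)] → w = 0.00
R3 (z=6.0): mild=0.66, moderate=0.51; AND[max(0, a+b−1)] → w = 0.17
R4 (z=5.0): severe=0.44, moderate=0.51; AND[max(0, a+b−1)] → w = 0.00
R5 (z=42.0): brief=0.17 → w = 0.17
Weighted average = (0.00·4.0 + 0.00·26.0 + 0.17·6.0 + 0.00·5.0 + 0.17·42.0) / (0.00 + 0.00 + 0.17 + 0.00 + 0.17)
  = 8.1600 / 0.3400 = 24.00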